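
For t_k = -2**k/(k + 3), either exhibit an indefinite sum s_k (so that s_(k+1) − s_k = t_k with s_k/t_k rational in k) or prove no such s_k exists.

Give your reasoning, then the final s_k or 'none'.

not Gosper-summable; s_k does not exist

Compute t_(k+1)/t_k: get 2*(k + 3)/(k + 4).
Normal form (A,B,C) = (2*k + 6, k + 4, 1).
Key eq: (2*k + 6)·f(k+1) = (k + 3)·f(k) + (1).
Bound: deg f ≤ -1.
Bound -1 < 0, so the key equation has no polynomial solution.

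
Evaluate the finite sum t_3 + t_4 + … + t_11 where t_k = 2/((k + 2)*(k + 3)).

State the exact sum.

Σ = 9/35

t_(k+1)/t_k = (k + 2)/(k + 4).
Factor: A=k + 2; B=k + 4; C=1.
Set up (k + 2)·f(k+1) − (k + 3)·f(k) − (1) = 0.
Bound: deg f ≤ 1.
Coefficient equations give f(k) = k/2.
So s_k = (B(k−1)f/C)·t_k = (k*(k + 3)/2)·t_k = k/(k + 2).
s_(k+1) − s_k = 2/(k**2 + 5*k + 6) = t_k.
Sum = s_(12) − s_(3); s_(12) = 6/7, s_(3) = 3/5 ⇒ 9/35.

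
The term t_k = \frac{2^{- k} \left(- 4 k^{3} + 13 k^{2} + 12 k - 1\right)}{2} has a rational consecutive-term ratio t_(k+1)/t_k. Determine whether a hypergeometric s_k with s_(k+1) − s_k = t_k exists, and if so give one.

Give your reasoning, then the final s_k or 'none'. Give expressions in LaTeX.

s_k = 2^{- k} \left(4 k^{3} - k^{2} - 2 k + 2\right)

t_(k+1)/t_k = (4*k**3 - k**2 - 26*k - 20)/(2*(4*k**3 - 13*k**2 - 12*k + 1)).
Normal form (A,B,C) = (1/2, 1, k**3 - 13*k**2/4 - 3*k + 1/4).
Set up (1/2)·f(k+1) − (1)·f(k) − (k**3 - 13*k**2/4 - 3*k + 1/4) = 0.
From deg A=0, deg B=0, deg C=3: d=3.
Match coefficients ⇒ f(k) = -(4*k**3 - k**2 - 2*k + 2)/2.
Certificate R = B(k−1)f/C = -2*(4*k**3 - k**2 - 2*k + 2)/(4*k**3 - 13*k**2 - 12*k + 1) gives s_k = (4*k**3 - k**2 - 2*k + 2)/2**k.
s_(k+1) − s_k = (-4*k**3 + 13*k**2 + 12*k - 1)/(2*2**k) = t_k.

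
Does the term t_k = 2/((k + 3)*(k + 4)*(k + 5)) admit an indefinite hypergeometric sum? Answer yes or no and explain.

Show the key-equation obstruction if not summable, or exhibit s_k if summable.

Yes. s_k = k*(k + 7)/(12*(k + 3)*(k + 4)).

t_(k+1)/t_k = (k + 3)/(k + 6).
Normal form (A,B,C) = (k + 3, k + 6, 1).
Set up (k + 3)·f(k+1) − (k + 5)·f(k) − (1) = 0.
From deg A=1, deg B=1, deg C=0: d=2.
Match coefficients ⇒ f(k) = k*(k + 7)/24.
R(k) = B(k−1)·f(k)/C(k) = k*(k + 5)*(k + 7)/24; s_k = R·t_k = k*(k + 7)/(12*(k + 3)*(k + 4)).
s_(k+1) − s_k = 2/(k**3 + 12*k**2 + 47*k + 60) = t_k.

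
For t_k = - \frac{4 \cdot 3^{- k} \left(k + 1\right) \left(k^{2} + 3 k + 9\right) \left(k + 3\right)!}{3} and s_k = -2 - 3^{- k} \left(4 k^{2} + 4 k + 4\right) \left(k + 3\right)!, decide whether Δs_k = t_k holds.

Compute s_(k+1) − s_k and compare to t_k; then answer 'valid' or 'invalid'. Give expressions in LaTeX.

s_(k+1) = -3**(-k - 1)*(4*k + 4*(k + 1)**2 + 8)*factorial(k + 4) - 2
s_(k+1) − s_k = -4*(k + 1)*(k**2 + 3*k + 9)*factorial(k + 3)/(3*3**k)
(s_(k+1) − s_k) − t_k = 0

valid; difference matches t_k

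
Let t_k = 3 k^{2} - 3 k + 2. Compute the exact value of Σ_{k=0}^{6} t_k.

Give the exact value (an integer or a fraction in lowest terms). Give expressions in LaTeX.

Compute t_(k+1)/t_k: get (3*k**2 + 3*k + 2)/(3*k**2 - 3*k + 2).
Normal form (A,B,C) = (1, 1, k**2 - k + 2/3).
Solve (1)·f(k+1) − (1)·f(k) = k**2 - k + 2/3.
d = 3 from the (0,0,2) case.
Coefficient equations give f(k) = k*(k**2 - 3*k + 4)/3.
Then R = B(k−1)f/C = k*(k**2 - 3*k + 4)/(3*k**2 - 3*k + 2), so s_k = R(k)·t_k = k*(k**2 - 3*k + 4).
Δs = 3*k**2 - 3*k + 2, as required.
Sum = s_(7) − s_(0); s_(7) = 224, s_(0) = 0 ⇒ 224.

Σ = 224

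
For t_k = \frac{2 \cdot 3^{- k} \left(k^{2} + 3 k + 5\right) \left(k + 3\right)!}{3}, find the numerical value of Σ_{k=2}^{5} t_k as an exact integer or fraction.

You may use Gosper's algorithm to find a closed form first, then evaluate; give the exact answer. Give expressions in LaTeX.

Σ = 62000/9

Step 1: r(k) = (k + 4)*(3*k + (k + 1)**2 + 8)/(3*(k**2 + 3*k + 5)).
Normal form (A,B,C) = (k/3 + 4/3, 1, k**2 + 3*k + 5).
Solve (k/3 + 4/3)·f(k+1) − (1)·f(k) = k**2 + 3*k + 5.
Degrees (1,0,2) ⇒ d ≤ 1.
Solve for f: f(k) = 3*(k + 1) (degree 1 ≤ 1).
Get s_k = R·t_k = 2*(k + 1)*factorial(k + 3)/3**k with R(k) = B(k−1)f(k)/C(k) = 3*(k + 1)/(k**2 + 3*k + 5).
Verify: 2*(k**2 + 3*k + 5)*factorial(k + 3)/(3*3**k) matches t_k.
Σ_(k=2)^(5) t_k = s_(6) − s_(2) = 62720/9 − (80) = 62000/9.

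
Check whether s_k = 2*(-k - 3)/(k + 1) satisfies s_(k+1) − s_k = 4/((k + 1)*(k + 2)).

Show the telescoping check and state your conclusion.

valid (s_(k+1) − s_k reduces to t_k)

s_(k+1) = 2*(-k - 4)/(k + 2)
s_(k+1) − s_k = 4/(k**2 + 3*k + 2)
(s_(k+1) − s_k) − t_k = 0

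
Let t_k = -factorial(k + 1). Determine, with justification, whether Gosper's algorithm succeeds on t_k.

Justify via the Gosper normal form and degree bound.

No; the degree bound rules out any f.

The ratio is k + 2.
Take A(k)=k + 2, B(k)=1, C(k)=1.
Solve (k + 2)·f(k+1) − (1)·f(k) = 1.
deg f ≤ -1 (via 1,0,0).
d = -1 < 0 ⇒ no nonzero polynomial f; not summable.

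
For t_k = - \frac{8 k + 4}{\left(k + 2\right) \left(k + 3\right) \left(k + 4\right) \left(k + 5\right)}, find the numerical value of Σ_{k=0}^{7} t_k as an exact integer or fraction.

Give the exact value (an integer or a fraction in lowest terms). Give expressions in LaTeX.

Σ = -23/165

The ratio is (k + 2)*(2*k + 3)/((k + 6)*(2*k + 1)).
A = k + 2, B = k + 6, C = k + 1/2.
Key eq: (k + 2)·f(k+1) = (k + 5)·f(k) + (k + 1/2).
deg f ≤ 3 (via 1,1,1).
Coefficient equations give f(k) = k*(k**2 + 9*k + 2)/48.
Certificate R = B(k−1)f/C = k*(k + 5)*(k**2 + 9*k + 2)/(24*(2*k + 1)) gives s_k = -k*(k**2 + 9*k + 2)/(6*(k + 2)*(k + 3)*(k + 4)).
Check: Δs_k = 4*(-2*k - 1)/(k**4 + 14*k**3 + 71*k**2 + 154*k + 120). ✓
Sum = s_(8) − s_(0); s_(8) = -23/165, s_(0) = 0 ⇒ -23/165.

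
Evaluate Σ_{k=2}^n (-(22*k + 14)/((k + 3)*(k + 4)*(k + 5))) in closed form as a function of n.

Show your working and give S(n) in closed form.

t_(k+1)/t_k = (k + 3)*(11*k + 18)/((k + 6)*(11*k + 7)).
A = k + 3, B = k + 6, C = k + 7/11.
Key eq: (k + 3)·f(k+1) = (k + 5)·f(k) + (k + 7/11).
Degrees (1,1,1) ⇒ d ≤ 2.
Solving with deg f ≤ 2: f(k) = k*(5*k + 2)/33.
Get s_k = R·t_k = -2*k*(5*k + 2)/(3*(k + 3)*(k + 4)) with R(k) = B(k−1)f(k)/C(k) = k*(k + 5)*(5*k + 2)/(3*(11*k + 7)).
s_(k+1) − s_k = 2*(-11*k - 7)/(k**3 + 12*k**2 + 47*k + 60) = t_k.
Σ_(k=2)^n t_k = s_(n+1) − s_(2) = (2*(-5*n**2 - 12*n - 7)/(3*(n**2 + 9*n + 20))) − (-8/15), i.e. 2*(-7*n**2 - 8*n + 15)/(5*(n**2 + 9*n + 20)).

S(n) = 2*(-7*n**2 - 8*n + 15)/(5*(n**2 + 9*n + 20))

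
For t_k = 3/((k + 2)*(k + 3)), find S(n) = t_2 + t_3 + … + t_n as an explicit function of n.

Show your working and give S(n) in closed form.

Ratio r(k) = (k + 2)/(k + 4).
So A=k + 2 and B=k + 4, with C=1.
Solve (k + 2)·f(k+1) − (k + 3)·f(k) = 1.
Bound: deg f ≤ 1.
Solving with deg f ≤ 1: f(k) = k/2.
So s_k = (B(k−1)f/C)·t_k = (k*(k + 3)/2)·t_k = 3*k/(2*(k + 2)).
Δs = 3/(k**2 + 5*k + 6), as required.
Telescope: S(n) = s_(n+1) − s_(2) = 3*(n + 1)/(2*(n + 3)) − (3/4) = 3*(n - 1)/(4*(n + 3)).

S(n) = 3*(n - 1)/(4*(n + 3))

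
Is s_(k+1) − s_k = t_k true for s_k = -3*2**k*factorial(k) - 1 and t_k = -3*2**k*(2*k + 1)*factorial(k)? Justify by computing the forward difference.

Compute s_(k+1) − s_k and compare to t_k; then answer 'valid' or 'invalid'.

s_(k+1) = -6*2**k*k*factorial(k) - 6*2**k*factorial(k) - 1
s_(k+1) − s_k = -3*2**k*(2*k + 1)*factorial(k)
(s_(k+1) − s_k) − t_k = 0

valid; difference matches t_k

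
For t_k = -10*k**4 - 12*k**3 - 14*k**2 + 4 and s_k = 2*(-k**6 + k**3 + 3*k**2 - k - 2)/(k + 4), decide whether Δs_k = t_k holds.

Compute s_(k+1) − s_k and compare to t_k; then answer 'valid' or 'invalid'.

Invalid: residual 6*(4*k**5 + 27*k**4 + 30*k**3 + 30*k**2 - k - 10)/(k**2 + 9*k + 20) ≠ 0.

s_(k+1) = 2*(-k - (k + 1)**6 + (k + 1)**3 + 3*(k + 1)**2 - 3)/(k + 5)
s_(k+1) − s_k = 2*(-5*k**6 - 39*k**5 - 80*k**4 - 93*k**3 - 48*k**2 + 15*k + 10)/(k**2 + 9*k + 20)
(s_(k+1) − s_k) − t_k = 6*(4*k**5 + 27*k**4 + 30*k**3 + 30*k**2 - k - 10)/(k**2 + 9*k + 20)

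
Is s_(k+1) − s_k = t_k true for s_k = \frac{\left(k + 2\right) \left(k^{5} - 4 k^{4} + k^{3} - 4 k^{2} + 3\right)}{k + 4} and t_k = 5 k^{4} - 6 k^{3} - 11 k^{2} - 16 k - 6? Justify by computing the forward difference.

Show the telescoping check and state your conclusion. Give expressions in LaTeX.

s_(k+1) = (k + 3)*((k + 1)**5 - 4*(k + 1)**4 + (k + 1)**3 - 4*(k + 1)**2 + 3)/(k + 5)
s_(k+1) − s_k = (5*k**6 + 31*k**5 - k**4 - 163*k**3 - 258*k**2 - 234*k - 66)/(k**2 + 9*k + 20)
(s_(k+1) − s_k) − t_k = 2*(-4*k**5 - 18*k**4 + 36*k**3 + 56*k**2 + 70*k + 27)/(k**2 + 9*k + 20)

Invalid: residual \frac{2 \left(- 4 k^{5} - 18 k^{4} + 36 k^{3} + 56 k^{2} + 70 k + 27\right)}{k^{2} + 9 k + 20} ≠ 0.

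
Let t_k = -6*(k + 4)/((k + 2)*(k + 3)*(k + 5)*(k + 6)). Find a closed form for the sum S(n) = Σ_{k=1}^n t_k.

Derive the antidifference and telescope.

The ratio is (k + 2)*(k + 5)**2/((k + 4)**2*(k + 7)).
Factor: A=k + 2; B=k + 7; C=k**2 + 8*k + 16.
f must satisfy (k + 2)·f(k+1) − (k + 6)·f(k) = k**2 + 8*k + 16.
From deg A=1, deg B=1, deg C=2: d=4.
Coefficient equations give f(k) = k*(k + 3)*(k + 4)*(k + 7)/20.
Certificate R = B(k−1)f/C = k*(k + 3)*(k + 6)*(k + 7)/(20*(k + 4)) gives s_k = 3*k*(-k - 7)/(10*(k**2 + 7*k + 10)).
Δs = 6*(-k - 4)/(k**4 + 16*k**3 + 91*k**2 + 216*k + 180), as required.
s_(n+1) = 3*(-n**2 - 9*n - 8)/(10*(n**2 + 9*n + 18)) and s_(1) = -2/15, so S(n) = n*(-n - 9)/(6*(n**2 + 9*n + 18)).

S(n) = n*(-n - 9)/(6*(n**2 + 9*n + 18))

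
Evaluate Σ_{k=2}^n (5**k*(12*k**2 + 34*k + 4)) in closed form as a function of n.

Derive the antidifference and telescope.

Ratio r(k) = 5*(6*k**2 + 29*k + 25)/(6*k**2 + 17*k + 2).
A = 5, B = 1, C = k**2 + 17*k/6 + 1/3.
Need (5)·f(k+1) − (1)·f(k) = k**2 + 17*k/6 + 1/3.
Degrees (0,0,2) ⇒ d ≤ 2.
A polynomial solution: f(k) = (k - 1)*(3*k + 4)/12.
Then R = B(k−1)f/C = (k - 1)*(3*k + 4)/(2*(6*k**2 + 17*k + 2)), so s_k = R(k)·t_k = 5**k*(3*k**2 + k - 4).
Verify: 5**k*(12*k**2 + 34*k + 4) matches t_k.
s_(n+1) = 5**(n + 1)*n*(3*n + 7) and s_(2) = 250, so S(n) = 15*5**n*n**2 + 35*5**n*n - 250.

S(n) = 15*5**n*n**2 + 35*5**n*n - 250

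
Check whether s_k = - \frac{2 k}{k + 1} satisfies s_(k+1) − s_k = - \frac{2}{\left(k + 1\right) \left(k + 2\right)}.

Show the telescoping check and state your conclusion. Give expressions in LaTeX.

s_(k+1) = 2*(-k - 1)/(k + 2)
s_(k+1) − s_k = -2/(k**2 + 3*k + 2)
(s_(k+1) − s_k) − t_k = 0

Valid: the claim telescopes to t_k.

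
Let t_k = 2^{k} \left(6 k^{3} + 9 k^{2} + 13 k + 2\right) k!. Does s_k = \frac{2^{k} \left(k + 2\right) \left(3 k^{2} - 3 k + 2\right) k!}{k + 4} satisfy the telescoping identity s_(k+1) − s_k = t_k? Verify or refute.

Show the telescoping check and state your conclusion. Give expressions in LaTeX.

s_(k+1) = 2**(k + 1)*(k + 3)*(3*k**2 + 3*k + 2)*factorial(k + 1)/(k + 5)
s_(k+1) − s_k = 2**k*(6*k**5 + 51*k**4 + 148*k**3 + 207*k**2 + 164*k + 28)*factorial(k)/((k + 4)*(k + 5))
(s_(k+1) − s_k) − t_k = -2**(k + 1)*(6*k**4 + 33*k**3 + 46*k**2 + 57*k + 6)*factorial(k)/((k + 4)*(k + 5))

Invalid: residual - \frac{2^{k + 1} \left(6 k^{4} + 33 k^{3} + 46 k^{2} + 57 k + 6\right) k!}{\left(k + 4\right) \left(k + 5\right)} ≠ 0.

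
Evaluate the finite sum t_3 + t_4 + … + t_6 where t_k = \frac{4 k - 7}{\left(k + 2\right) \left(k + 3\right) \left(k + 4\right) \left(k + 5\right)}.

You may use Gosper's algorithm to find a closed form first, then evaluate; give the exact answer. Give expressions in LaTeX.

Σ = 37/3465

r(k) = (k + 2)*(4*k - 3)/((k + 6)*(4*k - 7)) after simplifying.
Take A(k)=k + 2, B(k)=k + 6, C(k)=k - 7/4.
Set up (k + 2)·f(k+1) − (k + 5)·f(k) − (k - 7/4) = 0.
deg f ≤ 3 (via 1,1,1).
Solving with deg f ≤ 3: f(k) = -k*(k**2 + 9*k + 74)/96.
R(k) = B(k−1)·f(k)/C(k) = -k*(k + 5)*(k**2 + 9*k + 74)/(24*(4*k - 7)); s_k = R·t_k = k*(-k**2 - 9*k - 74)/(24*(k + 2)*(k + 3)*(k + 4)).
Δs = (4*k - 7)/(k**4 + 14*k**3 + 71*k**2 + 154*k + 120), as required.
Telescoping: Σ = s_(7) − s_(3) = -217/3960 − (-11/168) = 37/3465.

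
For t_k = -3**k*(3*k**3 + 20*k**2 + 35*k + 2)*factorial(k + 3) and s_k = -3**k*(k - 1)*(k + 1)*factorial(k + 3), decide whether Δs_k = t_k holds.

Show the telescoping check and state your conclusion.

Invalid: residual 3**k*(3*k**2 + 11*k + 1)*factorial(k + 3) ≠ 0.

s_(k+1) = -3**(k + 1)*k*(k + 2)*factorial(k + 4)
s_(k+1) − s_k = -3**k*(3*k**3 + 17*k**2 + 24*k + 1)*factorial(k + 3)
(s_(k+1) − s_k) − t_k = 3**k*(3*k**2 + 11*k + 1)*factorial(k + 3)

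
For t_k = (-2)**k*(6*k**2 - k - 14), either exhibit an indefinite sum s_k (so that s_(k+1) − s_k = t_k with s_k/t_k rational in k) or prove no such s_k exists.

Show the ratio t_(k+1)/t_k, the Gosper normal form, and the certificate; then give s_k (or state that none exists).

r(k) = 2*(-6*k**2 - 11*k + 9)/(6*k**2 - k - 14) after simplifying.
Normal form (A,B,C) = (-2, 1, k**2 - k/6 - 7/3).
Key eq: (-2)·f(k+1) = (1)·f(k) + (k**2 - k/6 - 7/3).
deg f ≤ 2 (via 0,0,2).
Solving with deg f ≤ 2: f(k) = -(2*k**2 - 3*k - 4)/6.
R(k) = B(k−1)·f(k)/C(k) = -(2*k**2 - 3*k - 4)/(6*k**2 - k - 14); s_k = R·t_k = (-2)**k*(-2*k**2 + 3*k + 4).
Δs = (-2)**k*(6*k**2 - k - 14), as required.

s_k = (-2)**k*(-2*k**2 + 3*k + 4)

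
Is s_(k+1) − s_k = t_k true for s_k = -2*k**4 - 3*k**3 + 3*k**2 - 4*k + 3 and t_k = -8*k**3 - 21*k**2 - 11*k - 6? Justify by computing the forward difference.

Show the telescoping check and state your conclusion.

valid; difference matches t_k

s_(k+1) = -2*k**4 - 11*k**3 - 18*k**2 - 15*k - 3
s_(k+1) − s_k = -8*k**3 - 21*k**2 - 11*k - 6
(s_(k+1) − s_k) − t_k = 0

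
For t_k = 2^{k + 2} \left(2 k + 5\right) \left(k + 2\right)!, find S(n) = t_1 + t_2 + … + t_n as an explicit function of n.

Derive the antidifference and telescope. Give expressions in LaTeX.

S(n) = 8 \cdot 2^{n} \left(n + 3\right)! - 48

Step 1: r(k) = 2*(k + 3)*(2*k + 7)/(2*k + 5).
A = 2*k + 6, B = 1, C = k + 5/2.
Set up (2*k + 6)·f(k+1) − (1)·f(k) − (k + 5/2) = 0.
Degrees (1,0,1) ⇒ d ≤ 0.
A polynomial solution: f(k) = 1/2.
So s_k = (B(k−1)f/C)·t_k = (1/(2*k + 5))·t_k = 2**(k + 2)*factorial(k + 2).
Verify: 2**(k + 2)*(2*k + 5)*factorial(k + 2) matches t_k.
Evaluate: s_(n+1) = 2**(n + 3)*factorial(n + 3); subtract s_(1) = 48 ⇒ S(n) = 8*2**n*factorial(n + 3) - 48.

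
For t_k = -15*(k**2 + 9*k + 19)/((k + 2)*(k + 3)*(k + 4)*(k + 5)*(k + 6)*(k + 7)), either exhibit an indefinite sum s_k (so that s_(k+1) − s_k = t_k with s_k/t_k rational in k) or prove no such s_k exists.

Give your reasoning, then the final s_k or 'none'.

t_(k+1)/t_k = (k + 2)*(9*k + (k + 1)**2 + 28)/((k + 8)*(k**2 + 9*k + 19)).
Factor: A=k + 2; B=k + 8; C=k**2 + 9*k + 19.
Solve (k + 2)·f(k+1) − (k + 7)·f(k) = k**2 + 9*k + 19.
From deg A=1, deg B=1, deg C=2: d=5.
Solving with deg f ≤ 5: f(k) = k*(k + 3)*(k + 5)*(k**2 + 12*k + 44)/144.
Certificate R = B(k−1)f/C = k*(k + 3)*(k + 5)*(k + 7)*(k**2 + 12*k + 44)/(144*(k**2 + 9*k + 19)) gives s_k = 5*k*(-k**2 - 12*k - 44)/(48*(k**3 + 12*k**2 + 44*k + 48)).
Verify: 15*(-k**2 - 9*k - 19)/(k**6 + 27*k**5 + 295*k**4 + 1665*k**3 + 5104*k**2 + 8028*k + 5040) matches t_k.

s_k = 5*k*(-k**2 - 12*k - 44)/(48*(k**3 + 12*k**2 + 44*k + 48))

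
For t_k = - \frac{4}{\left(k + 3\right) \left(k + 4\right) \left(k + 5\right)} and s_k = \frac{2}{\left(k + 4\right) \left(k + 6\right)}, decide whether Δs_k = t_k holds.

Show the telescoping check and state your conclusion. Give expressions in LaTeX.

Invalid: residual \frac{6 \left(3 k + 17\right)}{k^{5} + 25 k^{4} + 245 k^{3} + 1175 k^{2} + 2754 k + 2520} ≠ 0.

s_(k+1) = 2/((k + 5)*(k + 7))
s_(k+1) − s_k = 2*(-2*k - 11)/(k**4 + 22*k**3 + 179*k**2 + 638*k + 840)
(s_(k+1) − s_k) − t_k = 6*(3*k + 17)/(k**5 + 25*k**4 + 245*k**3 + 1175*k**2 + 2754*k + 2520)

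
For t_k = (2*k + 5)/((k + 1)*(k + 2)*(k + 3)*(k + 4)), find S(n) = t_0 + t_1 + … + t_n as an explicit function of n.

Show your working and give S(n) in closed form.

t_(k+1)/t_k = (k + 1)*(2*k + 7)/((k + 5)*(2*k + 5)).
A = k + 1, B = k + 5, C = k + 5/2.
f must satisfy (k + 1)·f(k+1) − (k + 4)·f(k) = k + 5/2.
Degrees (1,1,1) ⇒ d ≤ 3.
Coefficient equations give f(k) = k*(k + 2)*(k + 4)/6.
Certificate R = B(k−1)f/C = k*(k + 2)*(k + 4)**2/(3*(2*k + 5)) gives s_k = k*(k + 4)/(3*(k**2 + 4*k + 3)).
Verify: (2*k + 5)/(k**4 + 10*k**3 + 35*k**2 + 50*k + 24) matches t_k.
Σ_(k=0)^n t_k = s_(n+1) − s_(0) = ((n**2 + 6*n + 5)/(3*(n**2 + 6*n + 8))) − (0), i.e. (n**2 + 6*n + 5)/(3*(n**2 + 6*n + 8)).

S(n) = (n**2 + 6*n + 5)/(3*(n**2 + 6*n + 8))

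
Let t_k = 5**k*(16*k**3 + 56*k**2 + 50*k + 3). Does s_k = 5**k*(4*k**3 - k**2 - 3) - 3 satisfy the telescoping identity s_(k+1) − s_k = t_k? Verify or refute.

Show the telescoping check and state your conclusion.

Valid: the claim telescopes to t_k.

s_(k+1) = 5**(k + 1)*(4*(k + 1)**3 - (k + 1)**2 - 3) - 3
s_(k+1) − s_k = 5**k*(16*k**3 + 56*k**2 + 50*k + 3)
(s_(k+1) − s_k) − t_k = 0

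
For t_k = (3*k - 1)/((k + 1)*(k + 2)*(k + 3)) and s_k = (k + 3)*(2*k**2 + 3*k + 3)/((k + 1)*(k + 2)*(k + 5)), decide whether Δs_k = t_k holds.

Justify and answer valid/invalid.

Invalid: residual 4*(k**3 + 3*k**2 - k + 7)/(k**5 + 17*k**4 + 107*k**3 + 307*k**2 + 396*k + 180) ≠ 0.

s_(k+1) = (k + 4)*(3*k + 2*(k + 1)**2 + 6)/((k + 2)*(k + 3)*(k + 6))
s_(k+1) − s_k = (7*k**3 + 44*k**2 + 75*k - 2)/(k**5 + 17*k**4 + 107*k**3 + 307*k**2 + 396*k + 180)
(s_(k+1) − s_k) − t_k = 4*(k**3 + 3*k**2 - k + 7)/(k**5 + 17*k**4 + 107*k**3 + 307*k**2 + 396*k + 180)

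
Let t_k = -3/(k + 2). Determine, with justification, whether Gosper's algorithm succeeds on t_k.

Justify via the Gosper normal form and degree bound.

No. Not Gosper-summable.

t_(k+1)/t_k = (k + 2)/(k + 3).
Take A(k)=k + 2, B(k)=k + 3, C(k)=1.
Key eq: (k + 2)·f(k+1) = (k + 2)·f(k) + (1).
Degrees (1,1,0) ⇒ d ≤ 0.
Generic f = c0 gives residual -1; -1 = 0 cannot hold, so t_k is not Gosper-summable.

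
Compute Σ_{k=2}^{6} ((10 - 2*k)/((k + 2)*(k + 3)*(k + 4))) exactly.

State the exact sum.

Σ = 13/180

r(k) = (k - 4)*(k + 2)/((k - 5)*(k + 5)) after simplifying.
Factor: A=k + 2; B=k + 5; C=k - 5.
Key eq: (k + 2)·f(k+1) = (k + 4)·f(k) + (k - 5).
d = 2 from the (1,1,1) case.
Solve for f: f(k) = -k*(k + 9)/4 (degree 2 ≤ 2).
Then R = B(k−1)f/C = -k*(k + 4)*(k + 9)/(4*(k - 5)), so s_k = R(k)·t_k = k*(k + 9)/(2*(k + 2)*(k + 3)).
Check: Δs_k = 2*(5 - k)/(k**3 + 9*k**2 + 26*k + 24). ✓
Sum = s_(7) − s_(2); s_(7) = 28/45, s_(2) = 11/20 ⇒ 13/180.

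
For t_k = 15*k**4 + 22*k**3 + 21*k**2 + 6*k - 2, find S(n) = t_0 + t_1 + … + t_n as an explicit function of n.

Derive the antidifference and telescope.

Step 1: r(k) = (15*k**4 + 82*k**3 + 177*k**2 + 174*k + 62)/(15*k**4 + 22*k**3 + 21*k**2 + 6*k - 2).
Take A(k)=1, B(k)=1, C(k)=k**4 + 22*k**3/15 + 7*k**2/5 + 2*k/5 - 2/15.
Solve (1)·f(k+1) − (1)·f(k) = k**4 + 22*k**3/15 + 7*k**2/5 + 2*k/5 - 2/15.
d = 5 from the (0,0,4) case.
Match coefficients ⇒ f(k) = k*(k**2 + 1)*(3*k**2 - 2*k - 2)/15.
So s_k = (B(k−1)f/C)·t_k = (k*(k**2 + 1)*(3*k**2 - 2*k - 2)/(15*k**4 + 22*k**3 + 21*k**2 + 6*k - 2))·t_k = k*(3*k**4 - 2*k**3 + k**2 - 2*k - 2).
Δs = 15*k**4 + 22*k**3 + 21*k**2 + 6*k - 2, as required.
Evaluate: s_(n+1) = 3*n**5 + 13*n**4 + 23*n**3 + 19*n**2 + 4*n - 2; subtract s_(0) = 0 ⇒ S(n) = 3*n**5 + 13*n**4 + 23*n**3 + 19*n**2 + 4*n - 2.

S(n) = 3*n**5 + 13*n**4 + 23*n**3 + 19*n**2 + 4*n - 2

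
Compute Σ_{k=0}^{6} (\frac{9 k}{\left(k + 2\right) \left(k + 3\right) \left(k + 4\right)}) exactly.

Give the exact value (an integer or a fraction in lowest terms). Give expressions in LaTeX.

r(k) = (k + 1)*(k + 2)/(k*(k + 5)) after simplifying.
Normal form (A,B,C) = (k + 2, k + 5, k).
Key eq: (k + 2)·f(k+1) = (k + 4)·f(k) + (k).
deg f ≤ 2 (via 1,1,1).
Coefficient equations give f(k) = k*(k - 1)/6.
R(k) = B(k−1)·f(k)/C(k) = (k - 1)*(k + 4)/6; s_k = R·t_k = 3*k*(k - 1)/(2*(k + 2)*(k + 3)).
Check: Δs_k = 9*k/(k**3 + 9*k**2 + 26*k + 24). ✓
Telescoping: Σ = s_(7) − s_(0) = 7/10 − (0) = 7/10.

Σ = 7/10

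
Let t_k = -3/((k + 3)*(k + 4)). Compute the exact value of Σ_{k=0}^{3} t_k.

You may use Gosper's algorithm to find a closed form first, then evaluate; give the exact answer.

Ratio r(k) = (k + 3)/(k + 5).
A = k + 3, B = k + 5, C = 1.
Key eq: (k + 3)·f(k+1) = (k + 4)·f(k) + (1).
deg f ≤ 1 (via 1,1,0).
A polynomial solution: f(k) = k/3.
So s_k = (B(k−1)f/C)·t_k = (k*(k + 4)/3)·t_k = -k/(k + 3).
s_(k+1) − s_k = -3/(k**2 + 7*k + 12) = t_k.
Σ_(k=0)^(3) t_k = s_(4) − s_(0) = -4/7 − (0) = -4/7.

Σ = -4/7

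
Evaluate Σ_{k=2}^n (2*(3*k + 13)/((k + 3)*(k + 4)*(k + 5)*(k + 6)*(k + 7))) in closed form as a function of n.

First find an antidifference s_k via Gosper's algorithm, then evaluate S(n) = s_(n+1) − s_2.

r(k) = (k + 3)*(3*k + 16)/((k + 8)*(3*k + 13)) after simplifying.
Factor: A=k + 3; B=k + 8; C=k + 13/3.
f must satisfy (k + 3)·f(k+1) − (k + 7)·f(k) = k + 13/3.
Degrees (1,1,1) ⇒ d ≤ 4.
Match coefficients ⇒ f(k) = k*(k + 4)*(k**2 + 14*k + 63)/270.
Get s_k = R·t_k = k*(k**2 + 14*k + 63)/(45*(k**3 + 14*k**2 + 63*k + 90)) with R(k) = B(k−1)f(k)/C(k) = k*(k + 4)*(k + 7)*(k**2 + 14*k + 63)/(90*(3*k + 13)).
Δs = 2*(3*k + 13)/(k**5 + 25*k**4 + 245*k**3 + 1175*k**2 + 2754*k + 2520), as required.
Telescope: S(n) = s_(n+1) − s_(2) = (n**3 + 17*n**2 + 94*n + 78)/(45*(n**3 + 17*n**2 + 94*n + 168)) − (19/1260) = (n**3 + 17*n**2 + 94*n - 112)/(140*(n**3 + 17*n**2 + 94*n + 168)).

S(n) = (n**3 + 17*n**2 + 94*n - 112)/(140*(n**3 + 17*n**2 + 94*n + 168))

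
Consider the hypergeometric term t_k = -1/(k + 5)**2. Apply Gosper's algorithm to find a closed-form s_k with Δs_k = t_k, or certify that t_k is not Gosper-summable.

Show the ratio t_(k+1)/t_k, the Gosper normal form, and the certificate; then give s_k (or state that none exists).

not Gosper-summable; s_k does not exist

Ratio r(k) = (k + 5)**2/(k + 6)**2.
Gosper form: A/B · C(k+1)/C(k) with A=k**2 + 10*k + 25, B=k**2 + 12*k + 36, C=1.
Solve (k**2 + 10*k + 25)·f(k+1) − (k**2 + 10*k + 25)·f(k) = 1.
Degrees (2,2,0) ⇒ d ≤ 0.
f = c0 ⇒ A·f(k+1) − B(k−1)·f(k) − C = -1. The system {-1 = 0} is inconsistent; no antidifference.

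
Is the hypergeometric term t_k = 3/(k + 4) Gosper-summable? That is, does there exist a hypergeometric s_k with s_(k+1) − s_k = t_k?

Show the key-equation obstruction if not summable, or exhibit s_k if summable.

t_(k+1)/t_k = (k + 4)/(k + 5).
Normal form (A,B,C) = (k + 4, k + 5, 1).
Set up (k + 4)·f(k+1) − (k + 4)·f(k) − (1) = 0.
d = 0 from the (1,1,0) case.
Generic f = c0 gives residual -1; -1 = 0 cannot hold, so t_k is not Gosper-summable.

No — the linear system for f has no solution.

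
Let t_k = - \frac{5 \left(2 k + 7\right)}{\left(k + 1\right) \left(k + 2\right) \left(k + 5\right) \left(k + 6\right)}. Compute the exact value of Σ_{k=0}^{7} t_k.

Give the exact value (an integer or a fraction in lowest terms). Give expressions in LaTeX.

The ratio is (k + 1)*(k + 5)*(2*k + 9)/((k + 3)*(k + 7)*(2*k + 7)).
So A=k + 1 and B=k + 7, with C=k**3 + 21*k**2/2 + 73*k/2 + 42.
Need (k + 1)·f(k+1) − (k + 6)·f(k) = k**3 + 21*k**2/2 + 73*k/2 + 42.
deg f ≤ 5 (via 1,1,3).
A polynomial solution: f(k) = k*(k + 2)*(k + 3)*(k + 4)*(k + 6)/10.
So s_k = (B(k−1)f/C)·t_k = (k*(k + 2)*(k + 6)**2/(5*(2*k + 7)))·t_k = k*(-k - 6)/(k**2 + 6*k + 5).
Verify: 5*(-2*k - 7)/(k**4 + 14*k**3 + 65*k**2 + 112*k + 60) matches t_k.
Evaluate s at k=8 and k=0: -112/117 and 0; difference -112/117.

Σ = -112/117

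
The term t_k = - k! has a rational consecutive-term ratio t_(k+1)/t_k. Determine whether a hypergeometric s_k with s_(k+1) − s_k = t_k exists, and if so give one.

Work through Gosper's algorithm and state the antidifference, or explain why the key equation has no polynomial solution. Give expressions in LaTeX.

none (Gosper's algorithm certifies no s_k)

Compute t_(k+1)/t_k: get k + 1.
Take A(k)=k + 1, B(k)=1, C(k)=1.
Set up (k + 1)·f(k+1) − (1)·f(k) − (1) = 0.
Degrees (1,0,0) ⇒ d ≤ -1.
Negative degree bound (-1): no f exists, t_k not Gosper-summable.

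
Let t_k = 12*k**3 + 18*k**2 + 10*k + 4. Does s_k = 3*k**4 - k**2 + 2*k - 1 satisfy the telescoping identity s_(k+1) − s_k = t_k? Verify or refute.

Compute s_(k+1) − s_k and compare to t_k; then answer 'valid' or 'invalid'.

s_(k+1) = 2*k + 3*(k + 1)**4 - (k + 1)**2 + 1
s_(k+1) − s_k = 12*k**3 + 18*k**2 + 10*k + 4
(s_(k+1) − s_k) − t_k = 0

Valid: the claim telescopes to t_k.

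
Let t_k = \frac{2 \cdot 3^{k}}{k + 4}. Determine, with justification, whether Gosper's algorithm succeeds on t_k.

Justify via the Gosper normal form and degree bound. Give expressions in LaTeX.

The ratio is 3*(k + 4)/(k + 5).
Factor: A=3*k + 12; B=k + 5; C=1.
f must satisfy (3*k + 12)·f(k+1) − (k + 4)·f(k) = 1.
d = -1 from the (1,1,0) case.
Bound -1 < 0, so the key equation has no polynomial solution.

No; the degree bound rules out any f.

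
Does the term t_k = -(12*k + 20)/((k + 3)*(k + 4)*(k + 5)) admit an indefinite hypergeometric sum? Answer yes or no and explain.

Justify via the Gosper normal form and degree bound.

r(k) = (k + 3)*(3*k + 8)/((k + 6)*(3*k + 5)) after simplifying.
Gosper form: A/B · C(k+1)/C(k) with A=k + 3, B=k + 6, C=k + 5/3.
f must satisfy (k + 3)·f(k+1) − (k + 5)·f(k) = k + 5/3.
From deg A=1, deg B=1, deg C=1: d=2.
Solving with deg f ≤ 2: f(k) = k*(7*k + 13)/36.
R(k) = B(k−1)·f(k)/C(k) = k*(k + 5)*(7*k + 13)/(12*(3*k + 5)); s_k = R·t_k = -k*(7*k + 13)/(3*(k + 3)*(k + 4)).
Check: Δs_k = 4*(-3*k - 5)/(k**3 + 12*k**2 + 47*k + 60). ✓

Yes. s_k = -k*(7*k + 13)/(3*(k + 3)*(k + 4)).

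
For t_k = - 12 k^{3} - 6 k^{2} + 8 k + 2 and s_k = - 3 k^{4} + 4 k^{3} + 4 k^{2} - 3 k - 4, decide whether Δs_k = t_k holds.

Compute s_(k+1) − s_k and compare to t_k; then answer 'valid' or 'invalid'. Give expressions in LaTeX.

Valid — Δs_k = t_k.

s_(k+1) = -3*k**4 - 8*k**3 - 2*k**2 + 5*k - 2
s_(k+1) − s_k = -12*k**3 - 6*k**2 + 8*k + 2
(s_(k+1) − s_k) − t_k = 0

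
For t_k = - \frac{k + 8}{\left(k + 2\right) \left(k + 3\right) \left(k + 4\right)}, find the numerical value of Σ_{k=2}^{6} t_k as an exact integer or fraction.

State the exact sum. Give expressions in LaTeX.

Σ = -13/60

t_(k+1)/t_k = (k + 2)*(k + 9)/((k + 5)*(k + 8)).
So A=k + 2 and B=k + 5, with C=k + 8.
Solve (k + 2)·f(k+1) − (k + 4)·f(k) = k + 8.
Degrees (1,1,1) ⇒ d ≤ 2.
Solving with deg f ≤ 2: f(k) = k*(5*k + 19)/6.
Get s_k = R·t_k = k*(-5*k - 19)/(6*(k + 2)*(k + 3)) with R(k) = B(k−1)f(k)/C(k) = k*(k + 4)*(5*k + 19)/(6*(k + 8)).
s_(k+1) − s_k = (-k - 8)/(k**3 + 9*k**2 + 26*k + 24) = t_k.
Σ_(k=2)^(6) t_k = s_(7) − s_(2) = -7/10 − (-29/60) = -13/60.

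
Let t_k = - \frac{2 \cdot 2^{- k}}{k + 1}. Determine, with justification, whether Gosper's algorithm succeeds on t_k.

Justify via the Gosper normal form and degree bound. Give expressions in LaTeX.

No; the degree bound rules out any f.

t_(k+1)/t_k = (k + 1)/(2*(k + 2)).
Normal form (A,B,C) = (k/2 + 1/2, k + 2, 1).
f must satisfy (k/2 + 1/2)·f(k+1) − (k + 1)·f(k) = 1.
From deg A=1, deg B=1, deg C=0: d=-1.
Negative degree bound (-1): no f exists, t_k not Gosper-summable.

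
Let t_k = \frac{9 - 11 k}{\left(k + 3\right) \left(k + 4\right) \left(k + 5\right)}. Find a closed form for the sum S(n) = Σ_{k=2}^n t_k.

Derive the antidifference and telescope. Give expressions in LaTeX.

Ratio r(k) = (k + 3)*(11*k + 2)/((k + 6)*(11*k - 9)).
Factor: A=k + 3; B=k + 6; C=k - 9/11.
Set up (k + 3)·f(k+1) − (k + 5)·f(k) − (k - 9/11) = 0.
From deg A=1, deg B=1, deg C=1: d=2.
Solve for f: f(k) = k*(k - 4)/11 (degree 2 ≤ 2).
So s_k = (B(k−1)f/C)·t_k = (k*(k - 4)*(k + 5)/(11*k - 9))·t_k = k*(4 - k)/((k + 3)*(k + 4)).
Check: Δs_k = (9 - 11*k)/(k**3 + 12*k**2 + 47*k + 60). ✓
Telescope: S(n) = s_(n+1) − s_(2) = (-n**2 + 2*n + 3)/(n**2 + 9*n + 20) − (2/15) = (-17*n**2 + 12*n + 5)/(15*(n**2 + 9*n + 20)).

S(n) = \frac{- 17 n^{2} + 12 n + 5}{15 \left(n^{2} + 9 n + 20\right)}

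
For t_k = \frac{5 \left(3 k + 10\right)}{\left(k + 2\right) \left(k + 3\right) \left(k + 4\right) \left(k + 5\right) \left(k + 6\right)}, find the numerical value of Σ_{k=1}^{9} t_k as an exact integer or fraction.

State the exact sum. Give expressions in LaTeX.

Σ = 3/56

Compute t_(k+1)/t_k: get (k + 2)*(3*k + 13)/((k + 7)*(3*k + 10)).
Take A(k)=k + 2, B(k)=k + 7, C(k)=k + 10/3.
Need (k + 2)·f(k+1) − (k + 6)·f(k) = k + 10/3.
Bound: deg f ≤ 4.
Solve for f: f(k) = k*(k + 3)*(k**2 + 11*k + 38)/120 (degree 4 ≤ 4).
R(k) = B(k−1)·f(k)/C(k) = k*(k + 3)*(k + 6)*(k**2 + 11*k + 38)/(40*(3*k + 10)); s_k = R·t_k = k*(k**2 + 11*k + 38)/(8*(k**3 + 11*k**2 + 38*k + 40)).
s_(k+1) − s_k = 5*(3*k + 10)/(k**5 + 20*k**4 + 155*k**3 + 580*k**2 + 1044*k + 720) = t_k.
Σ_(k=1)^(9) t_k = s_(10) − s_(1) = 31/252 − (5/72) = 3/56.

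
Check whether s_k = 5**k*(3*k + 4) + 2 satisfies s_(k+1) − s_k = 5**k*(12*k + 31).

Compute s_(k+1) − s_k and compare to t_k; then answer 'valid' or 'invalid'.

s_(k+1) = 5**(k + 1)*(3*k + 7) + 2
s_(k+1) − s_k = 5**k*(12*k + 31)
(s_(k+1) − s_k) − t_k = 0

Valid — Δs_k = t_k.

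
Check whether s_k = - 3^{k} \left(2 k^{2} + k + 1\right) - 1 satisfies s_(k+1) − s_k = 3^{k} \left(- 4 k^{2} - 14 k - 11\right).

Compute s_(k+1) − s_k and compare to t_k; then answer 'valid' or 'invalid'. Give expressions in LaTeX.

s_(k+1) = -3*3**k*(k + 2*(k + 1)**2 + 2) - 1
s_(k+1) − s_k = 3**k*(-4*k**2 - 14*k - 11)
(s_(k+1) − s_k) − t_k = 0

valid; difference matches t_k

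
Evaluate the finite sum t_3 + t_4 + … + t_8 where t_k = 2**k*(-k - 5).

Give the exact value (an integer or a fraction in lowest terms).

Σ = -6096

The ratio is 2*(k + 6)/(k + 5).
Normal form (A,B,C) = (2, 1, k + 5).
Set up (2)·f(k+1) − (1)·f(k) − (k + 5) = 0.
Bound: deg f ≤ 1.
A polynomial solution: f(k) = k + 3.
Certificate R = B(k−1)f/C = (k + 3)/(k + 5) gives s_k = 2**k*(-k - 3).
Δs = 2**k*(-k - 5), as required.
Telescoping: Σ = s_(9) − s_(3) = -6144 − (-48) = -6096.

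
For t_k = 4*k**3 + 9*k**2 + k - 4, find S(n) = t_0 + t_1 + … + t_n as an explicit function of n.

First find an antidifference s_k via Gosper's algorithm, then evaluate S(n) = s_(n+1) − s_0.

Compute t_(k+1)/t_k: get (4*k**3 + 21*k**2 + 31*k + 10)/(4*k**3 + 9*k**2 + k - 4).
Factor: A=1; B=1; C=k**3 + 9*k**2/4 + k/4 - 1.
Need (1)·f(k+1) − (1)·f(k) = k**3 + 9*k**2/4 + k/4 - 1.
Degrees (0,0,3) ⇒ d ≤ 4.
Match coefficients ⇒ f(k) = k*(k + 1)*(k**2 - 3)/4.
So s_k = (B(k−1)f/C)·t_k = (k*(k**2 - 3)/(4*k**2 + 5*k - 4))·t_k = k*(k**3 + k**2 - 3*k - 3).
s_(k+1) − s_k = 4*k**3 + 9*k**2 + k - 4 = t_k.
s_(n+1) = n**4 + 5*n**3 + 6*n**2 - 2*n - 4 and s_(0) = 0, so S(n) = n**4 + 5*n**3 + 6*n**2 - 2*n - 4.

S(n) = n**4 + 5*n**3 + 6*n**2 - 2*n - 4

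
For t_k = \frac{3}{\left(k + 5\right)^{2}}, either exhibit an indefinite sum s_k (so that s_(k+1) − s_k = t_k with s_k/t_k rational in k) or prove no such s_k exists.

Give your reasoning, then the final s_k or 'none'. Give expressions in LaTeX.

The ratio is (k + 5)**2/(k + 6)**2.
Normal form (A,B,C) = (k**2 + 10*k + 25, k**2 + 12*k + 36, 1).
Solve (k**2 + 10*k + 25)·f(k+1) − (k**2 + 10*k + 25)·f(k) = 1.
deg f ≤ 0 (via 2,2,0).
Generic f = c0 gives residual -1; -1 = 0 cannot hold, so t_k is not Gosper-summable.

none — t_k is not Gosper-summable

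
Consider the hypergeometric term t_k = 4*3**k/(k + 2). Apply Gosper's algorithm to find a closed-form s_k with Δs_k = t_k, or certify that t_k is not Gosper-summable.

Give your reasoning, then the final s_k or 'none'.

The ratio is 3*(k + 2)/(k + 3).
So A=3*k + 6 and B=k + 3, with C=1.
Need (3*k + 6)·f(k+1) − (k + 2)·f(k) = 1.
Bound: deg f ≤ -1.
Bound -1 < 0, so the key equation has no polynomial solution.

no hypergeometric antidifference exists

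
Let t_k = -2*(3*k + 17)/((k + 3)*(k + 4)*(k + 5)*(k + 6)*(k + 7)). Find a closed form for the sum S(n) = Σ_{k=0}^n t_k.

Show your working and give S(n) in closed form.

S(n) = (-n**3 - 16*n**2 - 83*n - 68)/(36*(n**3 + 16*n**2 + 83*n + 140))

Compute t_(k+1)/t_k: get (k + 3)*(3*k + 20)/((k + 8)*(3*k + 17)).
Normal form (A,B,C) = (k + 3, k + 8, k + 17/3).
Need (k + 3)·f(k+1) − (k + 7)·f(k) = k + 17/3.
Degrees (1,1,1) ⇒ d ≤ 4.
Coefficient equations give f(k) = k*(k + 5)*(k**2 + 13*k + 54)/216.
Certificate R = B(k−1)f/C = k*(k + 5)*(k + 7)*(k**2 + 13*k + 54)/(72*(3*k + 17)) gives s_k = k*(-k**2 - 13*k - 54)/(36*(k**3 + 13*k**2 + 54*k + 72)).
Δs = 2*(-3*k - 17)/(k**5 + 25*k**4 + 245*k**3 + 1175*k**2 + 2754*k + 2520), as required.
Telescope: S(n) = s_(n+1) − s_(0) = (-n**3 - 16*n**2 - 83*n - 68)/(36*(n**3 + 16*n**2 + 83*n + 140)) − (0) = (-n**3 - 16*n**2 - 83*n - 68)/(36*(n**3 + 16*n**2 + 83*n + 140)).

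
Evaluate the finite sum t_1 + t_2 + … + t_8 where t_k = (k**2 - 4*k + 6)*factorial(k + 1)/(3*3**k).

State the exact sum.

Σ = 224486/243

Compute t_(k+1)/t_k: get (k**3 - k + 6)/(3*(k**2 - 4*k + 6)).
Factor: A=k/3 + 2/3; B=1; C=k**2 - 4*k + 6.
f must satisfy (k/3 + 2/3)·f(k+1) − (1)·f(k) = k**2 - 4*k + 6.
From deg A=1, deg B=0, deg C=2: d=1.
Solving with deg f ≤ 1: f(k) = 3*(k - 4).
R(k) = B(k−1)·f(k)/C(k) = 3*(k - 4)/(k**2 - 4*k + 6); s_k = R·t_k = (k - 4)*factorial(k + 1)/3**k.
Δs = (k**2 - 4*k + 6)*factorial(k + 1)/(3*3**k), as required.
Telescoping: Σ = s_(9) − s_(1) = 224000/243 − (-2) = 224486/243.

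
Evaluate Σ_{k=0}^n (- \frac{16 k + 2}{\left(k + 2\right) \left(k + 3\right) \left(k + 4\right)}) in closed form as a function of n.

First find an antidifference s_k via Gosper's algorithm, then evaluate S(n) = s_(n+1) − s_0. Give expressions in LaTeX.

Compute t_(k+1)/t_k: get (k + 2)*(8*k + 9)/((k + 5)*(8*k + 1)).
Gosper form: A/B · C(k+1)/C(k) with A=k + 2, B=k + 5, C=k + 1/8.
Key eq: (k + 2)·f(k+1) = (k + 4)·f(k) + (k + 1/8).
d = 2 from the (1,1,1) case.
A polynomial solution: f(k) = k*(17*k - 11)/96.
R(k) = B(k−1)·f(k)/C(k) = k*(k + 4)*(17*k - 11)/(12*(8*k + 1)); s_k = R·t_k = -k*(17*k - 11)/(6*(k + 2)*(k + 3)).
Δs = 2*(-8*k - 1)/(k**3 + 9*k**2 + 26*k + 24), as required.
s_(n+1) = (-17*n**2 - 23*n - 6)/(6*(n**2 + 7*n + 12)) and s_(0) = 0, so S(n) = (-17*n**2 - 23*n - 6)/(6*(n**2 + 7*n + 12)).

S(n) = \frac{- 17 n^{2} - 23 n - 6}{6 \left(n^{2} + 7 n + 12\right)}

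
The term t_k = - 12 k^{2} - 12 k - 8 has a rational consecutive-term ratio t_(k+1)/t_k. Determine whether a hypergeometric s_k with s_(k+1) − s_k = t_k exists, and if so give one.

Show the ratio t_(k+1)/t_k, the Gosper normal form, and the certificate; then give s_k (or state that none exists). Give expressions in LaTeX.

The ratio is (3*k**2 + 9*k + 8)/(3*k**2 + 3*k + 2).
Factor: A=1; B=1; C=k**2 + k + 2/3.
Solve (1)·f(k+1) − (1)·f(k) = k**2 + k + 2/3.
Degrees (0,0,2) ⇒ d ≤ 3.
Coefficient equations give f(k) = k*(k**2 + 1)/3.
Get s_k = R·t_k = 4*k*(-k**2 - 1) with R(k) = B(k−1)f(k)/C(k) = k*(k**2 + 1)/(3*k**2 + 3*k + 2).
Check: Δs_k = -12*k**2 - 12*k - 8. ✓

s_k = 4 k \left(- k^{2} - 1\right)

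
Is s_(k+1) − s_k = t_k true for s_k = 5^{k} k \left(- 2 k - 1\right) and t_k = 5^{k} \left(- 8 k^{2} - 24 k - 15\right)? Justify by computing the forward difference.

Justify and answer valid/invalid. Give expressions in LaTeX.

valid; difference matches t_k

s_(k+1) = -5**(k + 1)*(k + 1)*(2*k + 3)
s_(k+1) − s_k = 5**k*(-8*k**2 - 24*k - 15)
(s_(k+1) − s_k) − t_k = 0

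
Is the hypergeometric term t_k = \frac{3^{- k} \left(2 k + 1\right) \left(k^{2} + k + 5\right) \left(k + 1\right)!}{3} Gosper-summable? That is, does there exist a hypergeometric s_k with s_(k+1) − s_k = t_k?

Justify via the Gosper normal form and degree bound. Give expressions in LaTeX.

Yes. s_k = 3^{- k} \left(2 k^{2} + k + 1\right) \left(k + 1\right)!.

r(k) = (k + 2)*(2*k + 3)*(k + (k + 1)**2 + 6)/(3*(2*k + 1)*(k**2 + k + 5)) after simplifying.
Factor: A=k/3 + 2/3; B=1; C=k**3 + 3*k**2/2 + 11*k/2 + 5/2.
Need (k/3 + 2/3)·f(k+1) − (1)·f(k) = k**3 + 3*k**2/2 + 11*k/2 + 5/2.
Bound: deg f ≤ 2.
Match coefficients ⇒ f(k) = 3*(2*k**2 + k + 1)/2.
R(k) = B(k−1)·f(k)/C(k) = 3*(2*k**2 + k + 1)/((2*k + 1)*(k**2 + k + 5)); s_k = R·t_k = (2*k**2 + k + 1)*factorial(k + 1)/3**k.
Check: Δs_k = (2*k + 1)*(k**2 + k + 5)*factorial(k + 1)/(3*3**k). ✓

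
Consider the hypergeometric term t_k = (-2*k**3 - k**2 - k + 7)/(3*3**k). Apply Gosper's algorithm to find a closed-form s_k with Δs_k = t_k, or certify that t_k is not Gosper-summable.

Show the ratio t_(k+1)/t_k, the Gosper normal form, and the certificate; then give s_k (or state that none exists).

Compute t_(k+1)/t_k: get (k + 2*(k + 1)**3 + (k + 1)**2 - 6)/(3*(2*k**3 + k**2 + k - 7)).
A = 1/3, B = 1, C = k**3 + k**2/2 + k/2 - 7/2.
Key eq: (1/3)·f(k+1) = (1)·f(k) + (k**3 + k**2/2 + k/2 - 7/2).
From deg A=0, deg B=0, deg C=3: d=3.
A polynomial solution: f(k) = -3*k*(k**2 + 2*k + 4)/2.
Get s_k = R·t_k = k*(k**2 + 2*k + 4)/3**k with R(k) = B(k−1)f(k)/C(k) = -3*k*(k**2 + 2*k + 4)/(2*k**3 + k**2 + k - 7).
Δs = (-2*k**3 - k**2 - k + 7)/(3*3**k), as required.

s_k = k*(k**2 + 2*k + 4)/3**k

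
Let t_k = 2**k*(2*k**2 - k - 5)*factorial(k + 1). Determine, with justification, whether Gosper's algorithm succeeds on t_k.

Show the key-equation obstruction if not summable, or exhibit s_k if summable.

Yes. s_k = 2**k*(k - 3)*factorial(k + 1).

r(k) = 2*(k + 2)*(k - 2*(k + 1)**2 + 6)/(-2*k**2 + k + 5) after simplifying.
Normal form (A,B,C) = (2*k + 4, 1, k**2 - k/2 - 5/2).
Set up (2*k + 4)·f(k+1) − (1)·f(k) − (k**2 - k/2 - 5/2) = 0.
d = 1 from the (1,0,2) case.
Coefficient equations give f(k) = (k - 3)/2.
Get s_k = R·t_k = 2**k*(k - 3)*factorial(k + 1) with R(k) = B(k−1)f(k)/C(k) = (k - 3)/(2*k**2 - k - 5).
Δs = 2**k*(2*k**2 - k - 5)*factorial(k + 1), as required.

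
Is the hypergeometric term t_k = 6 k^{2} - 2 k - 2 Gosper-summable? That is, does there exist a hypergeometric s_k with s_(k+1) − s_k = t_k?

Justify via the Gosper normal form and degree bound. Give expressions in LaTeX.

Yes. s_k = 2 k^{2} \left(k - 2\right).

t_(k+1)/t_k = (k - 3*(k + 1)**2 + 2)/(-3*k**2 + k + 1).
Gosper form: A/B · C(k+1)/C(k) with A=1, B=1, C=k**2 - k/3 - 1/3.
Solve (1)·f(k+1) − (1)·f(k) = k**2 - k/3 - 1/3.
d = 3 from the (0,0,2) case.
Solving with deg f ≤ 3: f(k) = k**2*(k - 2)/3.
R(k) = B(k−1)·f(k)/C(k) = k**2*(k - 2)/(3*k**2 - k - 1); s_k = R·t_k = 2*k**2*(k - 2).
Verify: 6*k**2 - 2*k - 2 matches t_k.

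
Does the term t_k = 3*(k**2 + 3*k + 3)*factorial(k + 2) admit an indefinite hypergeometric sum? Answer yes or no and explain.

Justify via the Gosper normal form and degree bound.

Yes. s_k = 3*k*factorial(k + 2).

The ratio is (k + 3)*(3*k + (k + 1)**2 + 6)/(k**2 + 3*k + 3).
Factor: A=k + 3; B=1; C=k**2 + 3*k + 3.
Need (k + 3)·f(k+1) − (1)·f(k) = k**2 + 3*k + 3.
deg f ≤ 1 (via 1,0,2).
Coefficient equations give f(k) = k.
Then R = B(k−1)f/C = k/(k**2 + 3*k + 3), so s_k = R(k)·t_k = 3*k*factorial(k + 2).
s_(k+1) − s_k = 3*(k**2 + 3*k + 3)*factorial(k + 2) = t_k.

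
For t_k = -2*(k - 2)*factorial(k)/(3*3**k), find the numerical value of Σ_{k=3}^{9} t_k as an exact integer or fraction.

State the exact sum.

Compute t_(k+1)/t_k: get (k**2 - 1)/(3*(k - 2)).
Factor: A=k/3 + 1/3; B=1; C=k - 2.
Key eq: (k/3 + 1/3)·f(k+1) = (1)·f(k) + (k - 2).
Bound: deg f ≤ 0.
Coefficient equations give f(k) = 3.
So s_k = (B(k−1)f/C)·t_k = (3/(k - 2))·t_k = -2*factorial(k)/3**k.
Δs = -2*(k - 2)*factorial(k)/(3*3**k), as required.
Telescoping: Σ = s_(10) − s_(3) = -89600/729 − (-4/9) = -89276/729.

Σ = -89276/729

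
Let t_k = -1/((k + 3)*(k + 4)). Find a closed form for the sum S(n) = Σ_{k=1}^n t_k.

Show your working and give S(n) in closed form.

t_(k+1)/t_k = (k + 3)/(k + 5).
Factor: A=k + 3; B=k + 5; C=1.
Set up (k + 3)·f(k+1) − (k + 4)·f(k) − (1) = 0.
Degrees (1,1,0) ⇒ d ≤ 1.
Solving with deg f ≤ 1: f(k) = k/3.
So s_k = (B(k−1)f/C)·t_k = (k*(k + 4)/3)·t_k = -k/(3*k + 9).
Check: Δs_k = -1/(k**2 + 7*k + 12). ✓
s_(n+1) = (-n - 1)/(3*(n + 4)) and s_(1) = -1/12, so S(n) = -n/(4*n + 16).

S(n) = -n/(4*n + 16)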